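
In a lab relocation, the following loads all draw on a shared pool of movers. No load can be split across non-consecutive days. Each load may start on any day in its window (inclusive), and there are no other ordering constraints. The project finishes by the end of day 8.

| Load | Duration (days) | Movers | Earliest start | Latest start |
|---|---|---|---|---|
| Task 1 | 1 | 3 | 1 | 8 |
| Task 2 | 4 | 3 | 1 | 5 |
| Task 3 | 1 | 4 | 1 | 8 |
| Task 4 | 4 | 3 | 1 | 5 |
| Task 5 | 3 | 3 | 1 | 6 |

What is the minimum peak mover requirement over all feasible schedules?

6

Early-start (Task 1@1, Task 2@1, Task 3@1, Task 4@1, Task 5@1) gives peak 16: d1:16  d2:9  d3:9  d4:6  d5:0  d6:0  d7:0  d8:0.
Shift Task 3→8, Task 4→2, Task 5→5.
Schedule Task 1@1, Task 2@1, Task 3@8, Task 4@2, Task 5@5: d1:6  d2:6  d3:6  d4:6  d5:6  d6:3  d7:3  d8:4 — peak 6.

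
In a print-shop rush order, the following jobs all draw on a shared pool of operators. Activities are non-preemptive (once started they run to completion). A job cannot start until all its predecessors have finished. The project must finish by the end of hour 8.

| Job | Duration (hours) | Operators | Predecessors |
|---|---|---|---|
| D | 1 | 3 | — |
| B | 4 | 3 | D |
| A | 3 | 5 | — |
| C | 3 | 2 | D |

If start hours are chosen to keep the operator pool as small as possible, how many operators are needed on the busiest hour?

5

Early-start (D@1, B@2, A@1, C@2) gives peak 10: h1:8  h2:10  h3:10  h4:5  h5:3  h6:0  h7:0  h8:0.
Shift A→6.
Schedule D@1, B@2, A@6, C@2: h1:3  h2:5  h3:5  h4:5  h5:3  h6:5  h7:5  h8:5 — peak 5.
Total operator-hours = 36 over 8 hours ⇒ peak ≥ ⌈36/8⌉ = 5, so 5 is optimal.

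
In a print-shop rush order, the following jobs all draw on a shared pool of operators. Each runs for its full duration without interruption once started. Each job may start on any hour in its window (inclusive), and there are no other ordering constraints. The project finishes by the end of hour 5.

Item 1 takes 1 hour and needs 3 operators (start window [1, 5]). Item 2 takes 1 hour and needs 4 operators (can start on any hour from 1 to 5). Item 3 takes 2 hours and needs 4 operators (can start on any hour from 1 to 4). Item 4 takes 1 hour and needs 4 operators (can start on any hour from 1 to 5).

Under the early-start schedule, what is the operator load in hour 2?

4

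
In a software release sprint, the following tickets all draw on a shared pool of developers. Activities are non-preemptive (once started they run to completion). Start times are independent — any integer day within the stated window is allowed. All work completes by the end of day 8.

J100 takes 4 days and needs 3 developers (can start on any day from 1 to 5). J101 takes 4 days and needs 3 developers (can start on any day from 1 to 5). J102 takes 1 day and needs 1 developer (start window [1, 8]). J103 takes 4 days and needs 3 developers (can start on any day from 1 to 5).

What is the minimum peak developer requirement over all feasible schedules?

6

Early-start (J100@1, J101@1, J102@1, J103@1) gives peak 10: d1:10  d2:9  d3:9  d4:9  d5:0  d6:0  d7:0  d8:0.
Shift J102→5, J103→5.
Schedule J100@1, J101@1, J102@5, J103@5: d1:6  d2:6  d3:6  d4:6  d5:4  d6:3  d7:3  d8:3 — peak 6.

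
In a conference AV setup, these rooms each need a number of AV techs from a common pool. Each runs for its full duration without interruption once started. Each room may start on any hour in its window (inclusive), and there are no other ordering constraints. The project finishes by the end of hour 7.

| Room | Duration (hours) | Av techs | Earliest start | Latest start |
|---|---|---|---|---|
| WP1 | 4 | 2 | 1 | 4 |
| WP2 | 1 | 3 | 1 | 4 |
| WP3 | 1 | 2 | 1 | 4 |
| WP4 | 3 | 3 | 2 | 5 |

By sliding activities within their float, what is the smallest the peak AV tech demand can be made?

5

Early-start (WP1@1, WP2@1, WP3@1, WP4@2) gives peak 7: h1:7  h2:5  h3:5  h4:5  h5:0  h6:0  h7:0.
Shift WP3→2, WP4→3.
Schedule WP1@1, WP2@1, WP3@2, WP4@3: h1:5  h2:4  h3:5  h4:5  h5:3  h6:0  h7:0 — peak 5.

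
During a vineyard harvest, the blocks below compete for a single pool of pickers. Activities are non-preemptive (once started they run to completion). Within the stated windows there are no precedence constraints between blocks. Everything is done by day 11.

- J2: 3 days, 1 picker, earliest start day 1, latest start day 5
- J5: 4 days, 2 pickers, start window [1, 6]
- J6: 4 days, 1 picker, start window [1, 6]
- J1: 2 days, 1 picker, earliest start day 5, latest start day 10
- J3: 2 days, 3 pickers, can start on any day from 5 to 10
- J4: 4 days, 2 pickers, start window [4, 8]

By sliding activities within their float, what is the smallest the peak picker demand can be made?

3

Early-start (J2@1, J5@1, J6@1, J1@5, J3@5, J4@4) gives peak 6: d1:4  d2:4  d3:4  d4:5  d5:6  d6:6  d7:2  d8:0  d9:0  d10:0  d11:0.
Shift J6→4, J1→8, J3→10, J4→5.
Schedule J2@1, J5@1, J6@4, J1@8, J3@10, J4@5: d1:3  d2:3  d3:3  d4:3  d5:3  d6:3  d7:3  d8:3  d9:1  d10:3  d11:3 — peak 3.
Total picker-days = 31 over 11 days ⇒ peak ≥ ⌈31/11⌉ = 3, so 3 is optimal.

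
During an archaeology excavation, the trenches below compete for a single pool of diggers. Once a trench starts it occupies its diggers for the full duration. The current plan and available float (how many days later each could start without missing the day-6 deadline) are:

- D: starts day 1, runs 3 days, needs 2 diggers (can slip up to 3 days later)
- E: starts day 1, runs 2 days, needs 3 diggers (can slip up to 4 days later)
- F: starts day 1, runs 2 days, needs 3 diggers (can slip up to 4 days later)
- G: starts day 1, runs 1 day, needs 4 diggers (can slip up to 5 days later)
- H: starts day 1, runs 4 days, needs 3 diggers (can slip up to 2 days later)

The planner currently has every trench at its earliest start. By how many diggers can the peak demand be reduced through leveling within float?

Early-start peak: d1:15  d2:11  d3:5  d4:3  d5:0  d6:0 ⇒ 15.
Leveled (D@1, E@1, F@4, G@6, H@3): d1:5  d2:5  d3:5  d4:6  d5:6  d6:7 ⇒ 7.
Reduction 15 − 7 = 8.

8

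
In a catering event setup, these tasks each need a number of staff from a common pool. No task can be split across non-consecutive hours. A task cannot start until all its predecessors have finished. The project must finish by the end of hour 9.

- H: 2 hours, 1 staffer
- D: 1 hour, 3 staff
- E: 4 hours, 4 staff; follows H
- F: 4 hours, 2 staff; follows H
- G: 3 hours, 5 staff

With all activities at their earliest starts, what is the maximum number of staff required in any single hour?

Early-start schedule: H@1, D@1, E@3, F@3, G@1.
Load per hour: hour 1: 9, hour 2: 6, hour 3: 11, hour 4: 6, hour 5: 6, hour 6: 6, hour 7: 0, hour 8: 0, hour 9: 0.
Peak is 11.

11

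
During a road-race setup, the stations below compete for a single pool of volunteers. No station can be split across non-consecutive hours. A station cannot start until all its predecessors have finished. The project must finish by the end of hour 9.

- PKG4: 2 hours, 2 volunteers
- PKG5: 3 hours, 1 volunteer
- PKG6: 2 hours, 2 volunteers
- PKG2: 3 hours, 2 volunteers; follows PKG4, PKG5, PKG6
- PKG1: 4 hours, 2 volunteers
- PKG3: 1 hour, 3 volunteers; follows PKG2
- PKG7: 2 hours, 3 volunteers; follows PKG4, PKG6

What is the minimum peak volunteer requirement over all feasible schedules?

Early-start (PKG4@1, PKG5@1, PKG6@1, PKG2@4, PKG1@1, PKG3@7, PKG7@3) gives peak 7: h1:7  h2:7  h3:6  h4:7  h5:2  h6:2  h7:3  h8:0  h9:0.
Shift PKG5→3, PKG2→6, PKG1→5, PKG3→9.
Schedule PKG4@1, PKG5@3, PKG6@1, PKG2@6, PKG1@5, PKG3@9, PKG7@3: h1:4  h2:4  h3:4  h4:4  h5:3  h6:4  h7:4  h8:4  h9:3 — peak 4.
Total volunteer-hours = 34 over 9 hours ⇒ peak ≥ ⌈34/9⌉ = 4, so 4 is optimal.

4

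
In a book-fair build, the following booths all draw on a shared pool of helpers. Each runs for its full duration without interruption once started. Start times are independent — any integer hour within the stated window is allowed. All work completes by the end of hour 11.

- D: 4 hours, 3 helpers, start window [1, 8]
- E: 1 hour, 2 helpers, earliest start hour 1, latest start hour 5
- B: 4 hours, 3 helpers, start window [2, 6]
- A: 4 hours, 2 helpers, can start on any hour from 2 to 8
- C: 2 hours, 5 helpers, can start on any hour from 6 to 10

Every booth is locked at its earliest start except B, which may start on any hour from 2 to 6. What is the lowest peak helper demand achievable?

B@2: h1:5  h2:8  h3:8  h4:8  h5:5  h6:5  h7:5  h8:0  h9:0  h10:0  h11:0 → peak 8
B@3: h1:5  h2:5  h3:8  h4:8  h5:5  h6:8  h7:5  h8:0  h9:0  h10:0  h11:0 → peak 8
B@4: h1:5  h2:5  h3:5  h4:8  h5:5  h6:8  h7:8  h8:0  h9:0  h10:0  h11:0 → peak 8
B@5: h1:5  h2:5  h3:5  h4:5  h5:5  h6:8  h7:8  h8:3  h9:0  h10:0  h11:0 → peak 8
B@6: h1:5  h2:5  h3:5  h4:5  h5:2  h6:8  h7:8  h8:3  h9:3  h10:0  h11:0 → peak 8
Best is B@2, peak 8.

8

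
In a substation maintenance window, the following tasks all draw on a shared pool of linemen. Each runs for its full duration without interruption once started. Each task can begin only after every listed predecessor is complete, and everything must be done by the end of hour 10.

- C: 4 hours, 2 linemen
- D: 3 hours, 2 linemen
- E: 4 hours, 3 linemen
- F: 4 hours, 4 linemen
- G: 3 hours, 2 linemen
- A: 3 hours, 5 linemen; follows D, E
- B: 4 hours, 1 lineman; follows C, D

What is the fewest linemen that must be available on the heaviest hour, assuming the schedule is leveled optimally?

9

Early-start (C@1, D@1, E@1, F@1, G@1, A@5, B@5) gives peak 13: h1:13  h2:13  h3:13  h4:9  h5:6  h6:6  h7:6  h8:1  h9:0  h10:0.
Shift F→4, A→8.
Schedule C@1, D@1, E@1, F@4, G@1, A@8, B@5: h1:9  h2:9  h3:9  h4:9  h5:5  h6:5  h7:5  h8:6  h9:5  h10:5 — peak 9.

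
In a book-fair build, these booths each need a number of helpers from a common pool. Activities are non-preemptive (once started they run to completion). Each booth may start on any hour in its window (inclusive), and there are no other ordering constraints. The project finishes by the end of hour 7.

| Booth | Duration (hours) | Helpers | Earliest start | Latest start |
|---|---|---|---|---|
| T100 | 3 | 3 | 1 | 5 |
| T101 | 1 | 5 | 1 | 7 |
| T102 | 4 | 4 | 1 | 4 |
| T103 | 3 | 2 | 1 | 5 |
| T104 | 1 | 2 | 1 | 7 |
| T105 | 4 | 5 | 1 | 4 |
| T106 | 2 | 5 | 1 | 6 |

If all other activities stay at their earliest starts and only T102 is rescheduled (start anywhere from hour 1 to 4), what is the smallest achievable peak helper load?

22

T102@1: h1:26  h2:19  h3:14  h4:9  h5:0  h6:0  h7:0 → peak 26
T102@2: h1:22  h2:19  h3:14  h4:9  h5:4  h6:0  h7:0 → peak 22
T102@3: h1:22  h2:15  h3:14  h4:9  h5:4  h6:4  h7:0 → peak 22
T102@4: h1:22  h2:15  h3:10  h4:9  h5:4  h6:4  h7:4 → peak 22
Best is T102@2, peak 22.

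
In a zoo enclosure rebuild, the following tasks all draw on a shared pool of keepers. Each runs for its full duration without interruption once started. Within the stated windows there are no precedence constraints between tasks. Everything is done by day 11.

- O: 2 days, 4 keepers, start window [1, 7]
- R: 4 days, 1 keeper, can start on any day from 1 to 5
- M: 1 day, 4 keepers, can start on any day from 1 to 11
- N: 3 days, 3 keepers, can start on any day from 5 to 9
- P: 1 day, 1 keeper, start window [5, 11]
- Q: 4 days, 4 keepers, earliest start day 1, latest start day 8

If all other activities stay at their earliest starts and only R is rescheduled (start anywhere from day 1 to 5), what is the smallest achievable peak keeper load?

12

R@1: d1:13  d2:9  d3:5  d4:5  d5:4  d6:3  d7:3  d8:0  d9:0  d10:0  d11:0 → peak 13
R@2: d1:12  d2:9  d3:5  d4:5  d5:5  d6:3  d7:3  d8:0  d9:0  d10:0  d11:0 → peak 12
R@3: d1:12  d2:8  d3:5  d4:5  d5:5  d6:4  d7:3  d8:0  d9:0  d10:0  d11:0 → peak 12
R@4: d1:12  d2:8  d3:4  d4:5  d5:5  d6:4  d7:4  d8:0  d9:0  d10:0  d11:0 → peak 12
R@5: d1:12  d2:8  d3:4  d4:4  d5:5  d6:4  d7:4  d8:1  d9:0  d10:0  d11:0 → peak 12
Best is R@2, peak 12.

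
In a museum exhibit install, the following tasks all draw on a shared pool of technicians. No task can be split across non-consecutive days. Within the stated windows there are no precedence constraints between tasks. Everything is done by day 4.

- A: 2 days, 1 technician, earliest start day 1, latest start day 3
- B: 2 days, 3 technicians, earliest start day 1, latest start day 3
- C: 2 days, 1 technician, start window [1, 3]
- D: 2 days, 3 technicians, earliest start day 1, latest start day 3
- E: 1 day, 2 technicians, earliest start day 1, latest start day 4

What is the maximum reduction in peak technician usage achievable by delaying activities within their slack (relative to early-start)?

5

Early-start peak: d1:10  d2:8  d3:0  d4:0 ⇒ 10.
Leveled (A@1, B@1, C@1, D@3, E@3): d1:5  d2:5  d3:5  d4:3 ⇒ 5.
Reduction 10 − 5 = 5.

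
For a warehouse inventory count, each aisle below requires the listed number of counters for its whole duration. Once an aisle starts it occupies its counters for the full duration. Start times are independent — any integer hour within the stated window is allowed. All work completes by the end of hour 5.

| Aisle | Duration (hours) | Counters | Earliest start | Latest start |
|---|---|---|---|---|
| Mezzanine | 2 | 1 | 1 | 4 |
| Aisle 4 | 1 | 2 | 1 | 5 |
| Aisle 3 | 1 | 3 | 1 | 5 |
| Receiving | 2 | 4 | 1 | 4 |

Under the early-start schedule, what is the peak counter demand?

10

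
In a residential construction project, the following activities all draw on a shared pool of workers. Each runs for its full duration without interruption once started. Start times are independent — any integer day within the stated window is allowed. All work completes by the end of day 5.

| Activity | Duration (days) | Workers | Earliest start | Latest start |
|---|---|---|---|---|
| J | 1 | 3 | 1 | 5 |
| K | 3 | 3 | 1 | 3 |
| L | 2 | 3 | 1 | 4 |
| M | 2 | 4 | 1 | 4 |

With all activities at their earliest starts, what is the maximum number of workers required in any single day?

Early-start schedule: J@1, K@1, L@1, M@1.
Load per day: day 1: 13, day 2: 10, day 3: 3, day 4: 0, day 5: 0.
Peak is 13.

13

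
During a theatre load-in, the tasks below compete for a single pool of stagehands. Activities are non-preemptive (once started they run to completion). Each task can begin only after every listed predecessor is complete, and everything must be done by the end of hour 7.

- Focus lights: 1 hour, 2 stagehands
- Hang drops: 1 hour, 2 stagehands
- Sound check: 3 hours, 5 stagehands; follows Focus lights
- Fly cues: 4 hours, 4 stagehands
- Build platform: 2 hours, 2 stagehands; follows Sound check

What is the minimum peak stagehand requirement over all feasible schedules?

Schedule Focus lights@1, Hang drops@1, Sound check@2, Fly cues@1, Build platform@5: h1:8  h2:9  h3:9  h4:9  h5:2  h6:2  h7:0 — peak 9.

9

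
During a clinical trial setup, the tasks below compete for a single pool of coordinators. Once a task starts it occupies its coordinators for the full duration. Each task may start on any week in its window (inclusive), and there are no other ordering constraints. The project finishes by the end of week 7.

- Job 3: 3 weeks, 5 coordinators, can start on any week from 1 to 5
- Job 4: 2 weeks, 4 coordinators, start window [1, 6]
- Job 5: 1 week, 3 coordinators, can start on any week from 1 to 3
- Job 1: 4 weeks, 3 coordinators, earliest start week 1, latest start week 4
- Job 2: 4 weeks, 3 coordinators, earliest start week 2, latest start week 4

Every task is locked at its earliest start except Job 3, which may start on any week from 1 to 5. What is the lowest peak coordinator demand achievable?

10

Job 3@1: w1:15  w2:15  w3:11  w4:6  w5:3  w6:0  w7:0 → peak 15
Job 3@2: w1:10  w2:15  w3:11  w4:11  w5:3  w6:0  w7:0 → peak 15
Job 3@3: w1:10  w2:10  w3:11  w4:11  w5:8  w6:0  w7:0 → peak 11
Job 3@4: w1:10  w2:10  w3:6  w4:11  w5:8  w6:5  w7:0 → peak 11
Job 3@5: w1:10  w2:10  w3:6  w4:6  w5:8  w6:5  w7:5 → peak 10
Best is Job 3@5, peak 10.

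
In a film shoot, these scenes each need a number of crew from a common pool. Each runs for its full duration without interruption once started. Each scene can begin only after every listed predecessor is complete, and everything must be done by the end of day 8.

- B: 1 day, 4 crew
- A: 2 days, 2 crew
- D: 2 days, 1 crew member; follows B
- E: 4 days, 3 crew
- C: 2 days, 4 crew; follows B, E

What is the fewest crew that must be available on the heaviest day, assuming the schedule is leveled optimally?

Early-start (B@1, A@1, D@2, E@1, C@5) gives peak 9: d1:9  d2:6  d3:4  d4:3  d5:4  d6:4  d7:0  d8:0.
Shift A→2, D→4, E→2, C→6.
Schedule B@1, A@2, D@4, E@2, C@6: d1:4  d2:5  d3:5  d4:4  d5:4  d6:4  d7:4  d8:0 — peak 5.

5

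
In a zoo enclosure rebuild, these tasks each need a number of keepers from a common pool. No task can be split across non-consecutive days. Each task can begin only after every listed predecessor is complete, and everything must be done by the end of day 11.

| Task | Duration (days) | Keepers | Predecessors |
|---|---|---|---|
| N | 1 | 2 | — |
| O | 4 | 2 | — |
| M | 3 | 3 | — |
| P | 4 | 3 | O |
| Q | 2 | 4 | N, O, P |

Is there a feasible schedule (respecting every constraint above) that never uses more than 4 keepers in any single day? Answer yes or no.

no

The minimum achievable peak is 5; 4 < 5, so no feasible schedule stays within the cap.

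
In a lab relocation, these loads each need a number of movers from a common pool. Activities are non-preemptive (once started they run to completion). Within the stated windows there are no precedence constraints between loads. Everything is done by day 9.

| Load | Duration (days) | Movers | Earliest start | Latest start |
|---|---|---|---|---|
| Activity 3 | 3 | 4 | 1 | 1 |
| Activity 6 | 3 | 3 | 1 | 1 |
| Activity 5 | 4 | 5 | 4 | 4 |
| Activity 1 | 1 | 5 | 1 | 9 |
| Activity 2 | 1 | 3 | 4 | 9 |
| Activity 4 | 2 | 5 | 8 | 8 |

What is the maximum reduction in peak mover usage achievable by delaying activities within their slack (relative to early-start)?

2

Early-start peak: d1:12  d2:7  d3:7  d4:8  d5:5  d6:5  d7:5  d8:5  d9:5 ⇒ 12.
Leveled (Activity 3@1, Activity 6@1, Activity 5@4, Activity 1@4, Activity 2@5, Activity 4@8): d1:7  d2:7  d3:7  d4:10  d5:8  d6:5  d7:5  d8:5  d9:5 ⇒ 10.
Reduction 12 − 10 = 2.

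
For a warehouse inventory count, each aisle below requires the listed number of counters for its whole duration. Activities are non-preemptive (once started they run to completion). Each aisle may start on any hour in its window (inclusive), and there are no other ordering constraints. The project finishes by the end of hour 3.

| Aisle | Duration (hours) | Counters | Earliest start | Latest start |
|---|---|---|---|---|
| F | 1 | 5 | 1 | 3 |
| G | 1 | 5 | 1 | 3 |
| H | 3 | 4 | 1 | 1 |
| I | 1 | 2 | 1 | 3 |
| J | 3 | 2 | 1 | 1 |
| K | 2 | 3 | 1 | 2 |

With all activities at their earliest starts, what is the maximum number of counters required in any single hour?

21

Early-start schedule: F@1, G@1, H@1, I@1, J@1, K@1.
Load per hour: hour 1: 21, hour 2: 9, hour 3: 6.
Peak is 21.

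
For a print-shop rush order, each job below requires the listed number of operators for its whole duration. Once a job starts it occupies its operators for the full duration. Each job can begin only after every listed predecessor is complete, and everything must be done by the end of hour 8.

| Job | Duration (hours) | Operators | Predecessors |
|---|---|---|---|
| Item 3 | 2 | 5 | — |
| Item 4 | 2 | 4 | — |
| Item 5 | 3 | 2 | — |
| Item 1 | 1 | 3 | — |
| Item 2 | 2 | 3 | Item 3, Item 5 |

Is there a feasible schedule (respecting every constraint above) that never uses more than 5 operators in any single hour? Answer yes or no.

no

The minimum achievable peak is 6; 5 < 6, so no feasible schedule stays within the cap.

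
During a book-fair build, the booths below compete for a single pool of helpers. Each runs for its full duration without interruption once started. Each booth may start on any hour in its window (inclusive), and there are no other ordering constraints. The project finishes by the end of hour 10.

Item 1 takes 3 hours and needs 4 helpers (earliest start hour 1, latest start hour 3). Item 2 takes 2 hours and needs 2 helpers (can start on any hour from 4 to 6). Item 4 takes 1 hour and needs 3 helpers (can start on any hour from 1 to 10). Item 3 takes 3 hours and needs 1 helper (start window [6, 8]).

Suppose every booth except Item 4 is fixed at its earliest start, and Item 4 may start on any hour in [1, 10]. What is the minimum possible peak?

Item 4@1: h1:7  h2:4  h3:4  h4:2  h5:2  h6:1  h7:1  h8:1  h9:0  h10:0 → peak 7
Item 4@2: h1:4  h2:7  h3:4  h4:2  h5:2  h6:1  h7:1  h8:1  h9:0  h10:0 → peak 7
Item 4@3: h1:4  h2:4  h3:7  h4:2  h5:2  h6:1  h7:1  h8:1  h9:0  h10:0 → peak 7
Item 4@4: h1:4  h2:4  h3:4  h4:5  h5:2  h6:1  h7:1  h8:1  h9:0  h10:0 → peak 5
Item 4@5: h1:4  h2:4  h3:4  h4:2  h5:5  h6:1  h7:1  h8:1  h9:0  h10:0 → peak 5
Item 4@6: h1:4  h2:4  h3:4  h4:2  h5:2  h6:4  h7:1  h8:1  h9:0  h10:0 → peak 4
Item 4@7: h1:4  h2:4  h3:4  h4:2  h5:2  h6:1  h7:4  h8:1  h9:0  h10:0 → peak 4
Item 4@8: h1:4  h2:4  h3:4  h4:2  h5:2  h6:1  h7:1  h8:4  h9:0  h10:0 → peak 4
Item 4@9: h1:4  h2:4  h3:4  h4:2  h5:2  h6:1  h7:1  h8:1  h9:3  h10:0 → peak 4
Item 4@10: h1:4  h2:4  h3:4  h4:2  h5:2  h6:1  h7:1  h8:1  h9:0  h10:3 → peak 4
Best is Item 4@6, peak 4.

4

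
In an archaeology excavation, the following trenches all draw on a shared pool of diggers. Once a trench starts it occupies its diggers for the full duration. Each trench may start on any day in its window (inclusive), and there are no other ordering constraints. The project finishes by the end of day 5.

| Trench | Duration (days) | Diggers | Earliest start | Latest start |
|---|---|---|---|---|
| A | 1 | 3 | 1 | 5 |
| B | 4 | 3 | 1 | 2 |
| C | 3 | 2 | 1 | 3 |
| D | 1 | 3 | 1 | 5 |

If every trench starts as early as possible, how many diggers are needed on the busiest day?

11

Early-start schedule: A@1, B@1, C@1, D@1.
Load per day: day 1: 11, day 2: 5, day 3: 5, day 4: 3, day 5: 0.
Peak is 11.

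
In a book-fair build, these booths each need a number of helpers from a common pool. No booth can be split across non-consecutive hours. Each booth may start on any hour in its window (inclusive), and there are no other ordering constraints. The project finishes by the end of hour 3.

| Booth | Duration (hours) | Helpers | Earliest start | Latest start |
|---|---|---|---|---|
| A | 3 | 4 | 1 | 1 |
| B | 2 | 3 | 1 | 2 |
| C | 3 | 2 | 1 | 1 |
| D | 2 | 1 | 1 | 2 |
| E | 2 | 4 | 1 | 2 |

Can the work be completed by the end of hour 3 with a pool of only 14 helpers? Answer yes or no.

Schedule A@1, B@1, C@1, D@1, E@1: h1:14  h2:14  h3:6 — peak 14 ≤ 14.

yes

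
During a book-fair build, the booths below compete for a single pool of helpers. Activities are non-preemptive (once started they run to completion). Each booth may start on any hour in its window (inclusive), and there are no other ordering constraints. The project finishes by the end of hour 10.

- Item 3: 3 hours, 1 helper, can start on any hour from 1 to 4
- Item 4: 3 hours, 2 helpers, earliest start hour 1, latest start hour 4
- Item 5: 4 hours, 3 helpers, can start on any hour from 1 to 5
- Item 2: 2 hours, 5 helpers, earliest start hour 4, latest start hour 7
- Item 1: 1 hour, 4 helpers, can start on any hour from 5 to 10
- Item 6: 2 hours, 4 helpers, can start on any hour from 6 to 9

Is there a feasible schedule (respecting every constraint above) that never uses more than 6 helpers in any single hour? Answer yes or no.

Schedule Item 3@4, Item 4@1, Item 5@1, Item 2@7, Item 1@5, Item 6@9: h1:5  h2:5  h3:5  h4:4  h5:5  h6:1  h7:5  h8:5  h9:4  h10:4 — peak 5 ≤ 6.

yes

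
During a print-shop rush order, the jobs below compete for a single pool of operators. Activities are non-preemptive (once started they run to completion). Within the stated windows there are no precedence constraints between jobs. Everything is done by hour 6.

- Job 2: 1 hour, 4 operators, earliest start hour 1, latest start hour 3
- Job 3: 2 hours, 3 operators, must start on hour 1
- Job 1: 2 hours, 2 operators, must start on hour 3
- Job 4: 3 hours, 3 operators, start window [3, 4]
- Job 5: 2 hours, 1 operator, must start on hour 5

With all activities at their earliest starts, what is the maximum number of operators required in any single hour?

7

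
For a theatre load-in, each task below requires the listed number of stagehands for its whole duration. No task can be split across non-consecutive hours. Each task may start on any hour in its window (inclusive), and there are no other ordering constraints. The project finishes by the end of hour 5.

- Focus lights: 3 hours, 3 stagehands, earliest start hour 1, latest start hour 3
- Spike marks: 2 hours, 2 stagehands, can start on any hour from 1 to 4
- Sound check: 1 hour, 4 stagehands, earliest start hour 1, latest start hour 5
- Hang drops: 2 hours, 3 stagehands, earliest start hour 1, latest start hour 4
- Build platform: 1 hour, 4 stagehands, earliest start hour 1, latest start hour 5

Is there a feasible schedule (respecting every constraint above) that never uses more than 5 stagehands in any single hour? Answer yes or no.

Total stagehand-hours = 27; over 5 hours the average is 27/5 > 5, so some hour must exceed 5.

no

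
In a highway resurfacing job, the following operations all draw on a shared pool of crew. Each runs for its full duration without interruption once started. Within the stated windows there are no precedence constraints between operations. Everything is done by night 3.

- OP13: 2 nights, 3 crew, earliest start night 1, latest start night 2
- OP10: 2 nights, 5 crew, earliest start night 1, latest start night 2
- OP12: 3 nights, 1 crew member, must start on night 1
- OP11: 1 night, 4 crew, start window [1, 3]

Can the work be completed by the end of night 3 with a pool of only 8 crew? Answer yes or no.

no

The minimum achievable peak is 9; 8 < 9, so no feasible schedule stays within the cap.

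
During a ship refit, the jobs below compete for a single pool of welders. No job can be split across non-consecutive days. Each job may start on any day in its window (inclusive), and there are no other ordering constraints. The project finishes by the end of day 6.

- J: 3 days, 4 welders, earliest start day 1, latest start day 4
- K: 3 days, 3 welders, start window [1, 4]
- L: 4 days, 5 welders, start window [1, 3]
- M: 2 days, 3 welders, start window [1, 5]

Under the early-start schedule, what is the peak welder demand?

15

Early-start schedule: J@1, K@1, L@1, M@1.
Load per day: day 1: 15, day 2: 15, day 3: 12, day 4: 5, day 5: 0, day 6: 0.
Peak is 15.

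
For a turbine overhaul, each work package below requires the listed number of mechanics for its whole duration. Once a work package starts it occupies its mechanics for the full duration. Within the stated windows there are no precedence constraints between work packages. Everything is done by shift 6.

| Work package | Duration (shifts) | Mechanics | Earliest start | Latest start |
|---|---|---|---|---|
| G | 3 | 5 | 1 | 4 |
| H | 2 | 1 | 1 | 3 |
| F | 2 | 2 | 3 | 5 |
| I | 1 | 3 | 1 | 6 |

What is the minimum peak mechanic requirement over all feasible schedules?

6

Early-start (G@1, H@1, F@3, I@1) gives peak 9: s1:9  s2:6  s3:7  s4:2  s5:0  s6:0.
Shift F→4, I→4.
Schedule G@1, H@1, F@4, I@4: s1:6  s2:6  s3:5  s4:5  s5:2  s6:0 — peak 6.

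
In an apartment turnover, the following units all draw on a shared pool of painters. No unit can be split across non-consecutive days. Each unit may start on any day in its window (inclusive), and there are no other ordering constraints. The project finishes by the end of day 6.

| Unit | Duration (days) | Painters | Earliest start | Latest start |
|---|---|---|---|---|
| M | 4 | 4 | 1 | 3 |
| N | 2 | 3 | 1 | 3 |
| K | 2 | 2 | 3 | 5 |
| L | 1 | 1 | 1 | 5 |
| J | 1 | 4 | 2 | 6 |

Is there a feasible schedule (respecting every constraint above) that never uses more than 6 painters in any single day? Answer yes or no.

The minimum achievable peak is 7; 6 < 7, so no feasible schedule stays within the cap.

no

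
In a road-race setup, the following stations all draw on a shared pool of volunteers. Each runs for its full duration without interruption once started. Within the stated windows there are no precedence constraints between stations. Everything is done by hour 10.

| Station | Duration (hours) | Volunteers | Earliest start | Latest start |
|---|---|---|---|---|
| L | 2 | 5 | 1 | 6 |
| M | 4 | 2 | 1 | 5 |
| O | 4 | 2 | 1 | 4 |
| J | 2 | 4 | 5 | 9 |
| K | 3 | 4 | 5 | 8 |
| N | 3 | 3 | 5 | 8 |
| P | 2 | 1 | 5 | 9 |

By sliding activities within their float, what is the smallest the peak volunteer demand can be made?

7

Early-start (L@1, M@1, O@1, J@5, K@5, N@5, P@5) gives peak 12: h1:9  h2:9  h3:4  h4:4  h5:12  h6:12  h7:7  h8:0  h9:0  h10:0.
Shift O→3, K→7, N→7.
Schedule L@1, M@1, O@3, J@5, K@7, N@7, P@5: h1:7  h2:7  h3:4  h4:4  h5:7  h6:7  h7:7  h8:7  h9:7  h10:0 — peak 7.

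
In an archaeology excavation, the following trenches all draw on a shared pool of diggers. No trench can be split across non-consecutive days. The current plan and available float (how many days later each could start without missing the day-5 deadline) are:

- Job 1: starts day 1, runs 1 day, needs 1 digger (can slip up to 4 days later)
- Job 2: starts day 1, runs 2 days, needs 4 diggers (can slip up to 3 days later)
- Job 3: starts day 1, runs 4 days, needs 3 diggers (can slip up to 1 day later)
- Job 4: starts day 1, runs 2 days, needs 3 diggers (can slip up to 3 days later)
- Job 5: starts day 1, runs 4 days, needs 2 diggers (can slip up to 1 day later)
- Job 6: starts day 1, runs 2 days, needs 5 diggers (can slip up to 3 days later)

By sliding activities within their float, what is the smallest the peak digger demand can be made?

12

Early-start (Job 1@1, Job 2@1, Job 3@1, Job 4@1, Job 5@1, Job 6@1) gives peak 18: d1:18  d2:17  d3:5  d4:5  d5:0.
Shift Job 5→2, Job 6→3.
Schedule Job 1@1, Job 2@1, Job 3@1, Job 4@1, Job 5@2, Job 6@3: d1:11  d2:12  d3:10  d4:10  d5:2 — peak 12.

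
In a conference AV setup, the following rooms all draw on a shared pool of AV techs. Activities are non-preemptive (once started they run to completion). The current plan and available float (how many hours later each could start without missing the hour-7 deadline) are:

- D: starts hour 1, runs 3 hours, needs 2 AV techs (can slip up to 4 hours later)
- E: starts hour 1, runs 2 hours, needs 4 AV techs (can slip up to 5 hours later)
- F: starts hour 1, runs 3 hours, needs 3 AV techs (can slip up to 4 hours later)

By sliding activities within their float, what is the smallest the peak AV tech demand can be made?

Early-start (D@1, E@1, F@1) gives peak 9: h1:9  h2:9  h3:5  h4:0  h5:0  h6:0  h7:0.
Shift E→4.
Schedule D@1, E@4, F@1: h1:5  h2:5  h3:5  h4:4  h5:4  h6:0  h7:0 — peak 5.

5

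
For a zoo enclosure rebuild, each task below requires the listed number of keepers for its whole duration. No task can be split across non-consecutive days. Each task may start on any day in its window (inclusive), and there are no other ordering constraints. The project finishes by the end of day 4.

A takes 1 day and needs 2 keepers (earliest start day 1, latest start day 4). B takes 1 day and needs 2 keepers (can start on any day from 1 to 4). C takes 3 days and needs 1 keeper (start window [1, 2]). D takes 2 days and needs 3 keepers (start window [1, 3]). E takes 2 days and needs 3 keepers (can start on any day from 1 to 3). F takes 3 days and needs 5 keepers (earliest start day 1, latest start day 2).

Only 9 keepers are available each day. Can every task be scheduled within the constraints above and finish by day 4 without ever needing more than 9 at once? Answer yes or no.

Schedule A@1, B@1, C@1, D@1, E@3, F@2: d1:8  d2:9  d3:9  d4:8 — peak 9 ≤ 9.

yes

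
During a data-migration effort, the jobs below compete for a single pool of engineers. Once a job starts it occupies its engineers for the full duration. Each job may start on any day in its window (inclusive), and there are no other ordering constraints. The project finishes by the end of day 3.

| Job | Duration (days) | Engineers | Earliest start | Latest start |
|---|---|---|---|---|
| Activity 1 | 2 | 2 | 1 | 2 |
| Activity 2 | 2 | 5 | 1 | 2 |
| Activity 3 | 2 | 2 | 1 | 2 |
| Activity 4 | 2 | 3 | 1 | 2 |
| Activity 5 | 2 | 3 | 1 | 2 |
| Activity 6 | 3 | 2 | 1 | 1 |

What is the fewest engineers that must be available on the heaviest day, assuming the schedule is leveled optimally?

17

Schedule Activity 1@1, Activity 2@1, Activity 3@1, Activity 4@1, Activity 5@1, Activity 6@1: d1:17  d2:17  d3:2 — peak 17.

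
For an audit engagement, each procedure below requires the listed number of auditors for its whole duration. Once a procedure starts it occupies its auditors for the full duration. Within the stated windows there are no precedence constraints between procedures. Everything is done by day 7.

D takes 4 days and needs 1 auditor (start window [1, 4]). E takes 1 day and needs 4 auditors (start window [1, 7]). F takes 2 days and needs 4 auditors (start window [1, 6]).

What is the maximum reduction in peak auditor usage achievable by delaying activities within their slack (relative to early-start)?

5

Early-start peak: d1:9  d2:5  d3:1  d4:1  d5:0  d6:0  d7:0 ⇒ 9.
Leveled (D@1, E@5, F@6): d1:1  d2:1  d3:1  d4:1  d5:4  d6:4  d7:4 ⇒ 4.
Reduction 9 − 4 = 5.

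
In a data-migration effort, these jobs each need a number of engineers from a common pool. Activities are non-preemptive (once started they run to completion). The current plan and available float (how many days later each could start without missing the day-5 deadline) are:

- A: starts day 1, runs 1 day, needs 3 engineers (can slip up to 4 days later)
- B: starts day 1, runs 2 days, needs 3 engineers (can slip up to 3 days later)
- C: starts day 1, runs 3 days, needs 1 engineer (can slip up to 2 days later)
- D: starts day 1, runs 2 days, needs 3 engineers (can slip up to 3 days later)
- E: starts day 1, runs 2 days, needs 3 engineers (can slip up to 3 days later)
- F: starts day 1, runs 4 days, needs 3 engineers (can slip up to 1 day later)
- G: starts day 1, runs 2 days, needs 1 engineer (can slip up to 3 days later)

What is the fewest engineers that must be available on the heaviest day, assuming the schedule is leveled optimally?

9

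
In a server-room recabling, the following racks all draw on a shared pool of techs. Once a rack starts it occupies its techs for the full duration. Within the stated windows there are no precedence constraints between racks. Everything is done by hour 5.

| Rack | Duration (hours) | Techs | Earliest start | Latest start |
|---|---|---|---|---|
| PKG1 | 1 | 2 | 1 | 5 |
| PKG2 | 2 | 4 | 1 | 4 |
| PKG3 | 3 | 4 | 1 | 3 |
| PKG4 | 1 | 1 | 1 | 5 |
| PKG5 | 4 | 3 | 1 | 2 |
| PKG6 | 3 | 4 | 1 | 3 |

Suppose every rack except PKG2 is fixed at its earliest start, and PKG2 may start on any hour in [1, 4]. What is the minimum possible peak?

PKG2@1: h1:18  h2:15  h3:11  h4:3  h5:0 → peak 18
PKG2@2: h1:14  h2:15  h3:15  h4:3  h5:0 → peak 15
PKG2@3: h1:14  h2:11  h3:15  h4:7  h5:0 → peak 15
PKG2@4: h1:14  h2:11  h3:11  h4:7  h5:4 → peak 14
Best is PKG2@4, peak 14.

14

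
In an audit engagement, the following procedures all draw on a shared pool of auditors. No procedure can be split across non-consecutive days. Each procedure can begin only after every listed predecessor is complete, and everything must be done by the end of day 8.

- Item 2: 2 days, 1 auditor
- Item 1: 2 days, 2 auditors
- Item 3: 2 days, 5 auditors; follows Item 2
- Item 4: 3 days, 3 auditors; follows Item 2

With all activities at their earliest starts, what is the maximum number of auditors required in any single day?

8

Early-start schedule: Item 2@1, Item 1@1, Item 3@3, Item 4@3.
Load per day: day 1: 3, day 2: 3, day 3: 8, day 4: 8, day 5: 3, day 6: 0, day 7: 0, day 8: 0.
Peak is 8.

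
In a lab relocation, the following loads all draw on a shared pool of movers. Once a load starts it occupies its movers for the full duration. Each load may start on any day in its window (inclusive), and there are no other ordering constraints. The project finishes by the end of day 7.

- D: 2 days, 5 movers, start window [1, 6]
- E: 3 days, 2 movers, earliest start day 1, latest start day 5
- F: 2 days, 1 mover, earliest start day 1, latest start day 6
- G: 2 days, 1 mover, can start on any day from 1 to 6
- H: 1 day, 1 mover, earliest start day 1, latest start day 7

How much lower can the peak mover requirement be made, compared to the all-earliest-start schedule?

Early-start peak: d1:10  d2:9  d3:2  d4:0  d5:0  d6:0  d7:0 ⇒ 10.
Leveled (D@1, E@3, F@3, G@3, H@3): d1:5  d2:5  d3:5  d4:4  d5:2  d6:0  d7:0 ⇒ 5.
Reduction 10 − 5 = 5.

5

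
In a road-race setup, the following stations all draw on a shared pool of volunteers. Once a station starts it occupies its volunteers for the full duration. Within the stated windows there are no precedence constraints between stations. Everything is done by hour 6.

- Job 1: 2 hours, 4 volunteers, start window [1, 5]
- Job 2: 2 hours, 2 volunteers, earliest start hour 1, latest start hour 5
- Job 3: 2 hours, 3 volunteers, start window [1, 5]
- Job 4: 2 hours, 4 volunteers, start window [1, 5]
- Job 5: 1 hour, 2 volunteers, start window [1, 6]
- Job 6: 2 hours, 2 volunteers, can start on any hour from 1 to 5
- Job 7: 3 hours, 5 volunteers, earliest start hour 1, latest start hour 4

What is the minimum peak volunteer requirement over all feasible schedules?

Early-start (Job 1@1, Job 2@1, Job 3@1, Job 4@1, Job 5@1, Job 6@1, Job 7@1) gives peak 22: h1:22  h2:20  h3:5  h4:0  h5:0  h6:0.
Shift Job 4→3, Job 5→3, Job 6→5, Job 7→4.
Schedule Job 1@1, Job 2@1, Job 3@1, Job 4@3, Job 5@3, Job 6@5, Job 7@4: h1:9  h2:9  h3:6  h4:9  h5:7  h6:7 — peak 9.

9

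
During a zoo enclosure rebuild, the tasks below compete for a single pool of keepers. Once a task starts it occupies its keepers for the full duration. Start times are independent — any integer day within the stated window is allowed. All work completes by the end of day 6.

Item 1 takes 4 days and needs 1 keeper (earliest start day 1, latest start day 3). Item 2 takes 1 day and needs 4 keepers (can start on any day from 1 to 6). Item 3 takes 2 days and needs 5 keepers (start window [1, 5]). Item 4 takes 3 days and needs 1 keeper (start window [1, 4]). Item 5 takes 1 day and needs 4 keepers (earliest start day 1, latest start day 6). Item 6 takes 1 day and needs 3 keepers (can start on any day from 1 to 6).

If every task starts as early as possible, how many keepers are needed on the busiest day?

Early-start schedule: Item 1@1, Item 2@1, Item 3@1, Item 4@1, Item 5@1, Item 6@1.
Load per day: day 1: 18, day 2: 7, day 3: 2, day 4: 1, day 5: 0, day 6: 0.
Peak is 18.

18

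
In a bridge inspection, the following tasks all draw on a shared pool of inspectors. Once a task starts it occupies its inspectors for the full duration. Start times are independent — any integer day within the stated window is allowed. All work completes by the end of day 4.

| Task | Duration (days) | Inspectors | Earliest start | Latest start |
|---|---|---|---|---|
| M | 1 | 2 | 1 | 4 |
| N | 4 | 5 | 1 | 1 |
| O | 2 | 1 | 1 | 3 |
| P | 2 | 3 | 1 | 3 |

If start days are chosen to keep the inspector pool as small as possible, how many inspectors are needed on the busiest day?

8

Early-start (M@1, N@1, O@1, P@1) gives peak 11: d1:11  d2:9  d3:5  d4:5.
Shift P→3.
Schedule M@1, N@1, O@1, P@3: d1:8  d2:6  d3:8  d4:8 — peak 8.
Total inspector-days = 30 over 4 days ⇒ peak ≥ ⌈30/4⌉ = 8, so 8 is optimal.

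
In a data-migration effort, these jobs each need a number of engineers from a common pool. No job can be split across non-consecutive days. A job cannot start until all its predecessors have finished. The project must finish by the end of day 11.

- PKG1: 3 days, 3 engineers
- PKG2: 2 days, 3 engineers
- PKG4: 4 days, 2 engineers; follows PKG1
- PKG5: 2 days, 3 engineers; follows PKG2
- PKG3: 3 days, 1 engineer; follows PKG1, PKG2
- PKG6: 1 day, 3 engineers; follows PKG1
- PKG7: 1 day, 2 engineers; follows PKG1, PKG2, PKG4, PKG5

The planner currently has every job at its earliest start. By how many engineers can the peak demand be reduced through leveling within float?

4

Early-start peak: d1:6  d2:6  d3:6  d4:9  d5:3  d6:3  d7:2  d8:2  d9:0  d10:0  d11:0 ⇒ 9.
Leveled (PKG1@1, PKG2@4, PKG4@4, PKG5@6, PKG3@8, PKG6@8, PKG7@9): d1:3  d2:3  d3:3  d4:5  d5:5  d6:5  d7:5  d8:4  d9:3  d10:1  d11:0 ⇒ 5.
Reduction 9 − 5 = 4.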